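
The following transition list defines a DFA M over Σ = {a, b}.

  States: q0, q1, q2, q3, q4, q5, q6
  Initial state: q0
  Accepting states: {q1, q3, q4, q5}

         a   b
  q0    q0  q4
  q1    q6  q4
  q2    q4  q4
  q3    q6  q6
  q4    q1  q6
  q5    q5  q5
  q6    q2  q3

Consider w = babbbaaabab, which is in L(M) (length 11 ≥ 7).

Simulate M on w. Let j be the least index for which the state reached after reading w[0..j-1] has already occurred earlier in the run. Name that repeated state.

State sequence: q0 -b-> q4 -a-> q1 -b-> q4 -b-> q6 -b-> q3 -a-> q6 -a-> q2 -a-> q4 -b-> q6 -a-> q2 -b-> q4
First repeat at step 3: q4 was already visited.

The earliest repeat is at step j = 3: M is in q4, which it already visited at step i = 1.
Since M has 7 states, any run of length ≥ 7 visits 7+1 states, so by pigeonhole some state repeats within the first 7 steps — that repeat gives the pumpable loop.

q4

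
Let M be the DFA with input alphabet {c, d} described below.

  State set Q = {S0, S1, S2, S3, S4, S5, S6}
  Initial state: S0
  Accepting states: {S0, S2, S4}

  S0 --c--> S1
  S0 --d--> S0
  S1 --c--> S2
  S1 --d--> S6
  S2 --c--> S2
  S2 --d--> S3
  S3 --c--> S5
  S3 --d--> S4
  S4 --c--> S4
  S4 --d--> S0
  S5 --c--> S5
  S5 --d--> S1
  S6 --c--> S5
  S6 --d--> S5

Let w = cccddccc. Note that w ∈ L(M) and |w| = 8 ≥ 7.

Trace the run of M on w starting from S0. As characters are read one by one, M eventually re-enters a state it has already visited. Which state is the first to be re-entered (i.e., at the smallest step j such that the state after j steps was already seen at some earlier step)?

S2

State sequence: S0 -c-> S1 -c-> S2 -c-> S2 -d-> S3 -d-> S4 -c-> S4 -c-> S4 -c-> S4
First repeat at step 3: S2 was already visited.

The earliest repeat is at step j = 3: M is in S2, which it already visited at step i = 2.
With |Q| = 7, pigeonhole forces a state repeat no later than step 7; the substring read between the first and second visits to that state can be pumped.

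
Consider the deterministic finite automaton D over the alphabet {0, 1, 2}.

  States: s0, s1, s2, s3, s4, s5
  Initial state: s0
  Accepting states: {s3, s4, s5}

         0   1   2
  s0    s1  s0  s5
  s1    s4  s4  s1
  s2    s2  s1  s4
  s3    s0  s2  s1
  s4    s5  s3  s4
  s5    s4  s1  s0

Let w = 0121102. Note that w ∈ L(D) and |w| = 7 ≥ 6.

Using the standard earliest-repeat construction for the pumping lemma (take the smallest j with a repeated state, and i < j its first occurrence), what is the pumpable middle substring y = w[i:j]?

Run of D on w = 0 1 2 1 1 0 2:
  step 0: s0  (start)
  step 1: s1  (read 0: s0→s1)
  step 2: s4  (read 1: s1→s4)
  step 3: s4  (read 2: s4→s4)   ← first repeat (s4 seen earlier)
  step 4: s3  (read 1: s4→s3)
  step 5: s2  (read 1: s3→s2)
  step 6: s2  (read 0: s2→s2)
  step 7: s4  (read 2: s2→s4)

So i = 2, j = 3, giving x = w[0:2] = 01, y = w[2:3] = 2, z = w[3:7] = 1102.
Check: |xy| = 3 ≤ 6 and |y| = 1 ≥ 1. Reading y takes D from s4 back to s4, so every xyⁱz is accepted.
The DFA has 6 states, so the proof of the pumping lemma guarantees a repeated state among the first 6+1 visited; the segment between the two visits is the pumpable y.

2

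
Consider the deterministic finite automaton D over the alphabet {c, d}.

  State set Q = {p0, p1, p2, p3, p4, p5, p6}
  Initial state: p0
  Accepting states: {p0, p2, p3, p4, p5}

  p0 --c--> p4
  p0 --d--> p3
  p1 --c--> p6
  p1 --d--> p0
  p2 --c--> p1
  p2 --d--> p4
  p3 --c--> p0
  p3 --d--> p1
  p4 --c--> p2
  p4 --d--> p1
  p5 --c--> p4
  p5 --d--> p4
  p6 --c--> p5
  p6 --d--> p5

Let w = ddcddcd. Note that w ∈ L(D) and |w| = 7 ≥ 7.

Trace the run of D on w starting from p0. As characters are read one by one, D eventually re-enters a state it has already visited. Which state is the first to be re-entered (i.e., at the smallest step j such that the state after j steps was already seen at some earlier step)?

Run of D on w = d d c d d c d:
  step 0: p0  (start)
  step 1: p3  (read d: p0→p3)
  step 2: p1  (read d: p3→p1)
  step 3: p6  (read c: p1→p6)
  step 4: p5  (read d: p6→p5)
  step 5: p4  (read d: p5→p4)
  step 6: p2  (read c: p4→p2)
  step 7: p4  (read d: p2→p4)   ← first repeat (p4 seen earlier)

The earliest repeat is at step j = 7: D is in p4, which it already visited at step i = 5.
With |Q| = 7, pigeonhole forces a state repeat no later than step 7; the substring read between the first and second visits to that state can be pumped.

p4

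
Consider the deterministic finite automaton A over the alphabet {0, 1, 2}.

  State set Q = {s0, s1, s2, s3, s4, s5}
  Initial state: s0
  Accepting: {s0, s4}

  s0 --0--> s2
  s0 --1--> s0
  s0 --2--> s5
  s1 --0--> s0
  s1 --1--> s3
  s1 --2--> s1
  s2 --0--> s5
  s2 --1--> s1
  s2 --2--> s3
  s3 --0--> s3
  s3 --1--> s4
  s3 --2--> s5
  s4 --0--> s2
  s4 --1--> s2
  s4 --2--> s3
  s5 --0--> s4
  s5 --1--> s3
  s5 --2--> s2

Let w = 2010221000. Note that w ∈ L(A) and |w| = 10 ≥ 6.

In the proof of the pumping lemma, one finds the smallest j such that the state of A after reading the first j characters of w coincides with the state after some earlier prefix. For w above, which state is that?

State sequence: s0 -2-> s5 -0-> s4 -1-> s2 -0-> s5 -2-> s2 -2-> s3 -1-> s4 -0-> s2 -0-> s5 -0-> s4
First repeat at step 4: s5 was already visited.

The earliest repeat is at step j = 4: A is in s5, which it already visited at step i = 1.

s5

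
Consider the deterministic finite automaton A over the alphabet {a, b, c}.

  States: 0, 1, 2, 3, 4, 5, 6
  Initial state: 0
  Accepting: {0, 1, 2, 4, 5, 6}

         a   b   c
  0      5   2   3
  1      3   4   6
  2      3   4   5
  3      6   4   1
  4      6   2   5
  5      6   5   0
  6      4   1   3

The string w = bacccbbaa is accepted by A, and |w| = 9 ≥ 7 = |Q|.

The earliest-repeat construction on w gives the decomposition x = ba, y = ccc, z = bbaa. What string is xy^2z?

baccccccbbaa

xy^2z = ba·ccc·ccc·bbaa = baccccccbbaa.
Reading y = ccc takes A from 3 back to 3, so after x·y·y the machine is still in 3, and z then leads to the accepting state 6. Hence baccccccbbaa ∈ L(A).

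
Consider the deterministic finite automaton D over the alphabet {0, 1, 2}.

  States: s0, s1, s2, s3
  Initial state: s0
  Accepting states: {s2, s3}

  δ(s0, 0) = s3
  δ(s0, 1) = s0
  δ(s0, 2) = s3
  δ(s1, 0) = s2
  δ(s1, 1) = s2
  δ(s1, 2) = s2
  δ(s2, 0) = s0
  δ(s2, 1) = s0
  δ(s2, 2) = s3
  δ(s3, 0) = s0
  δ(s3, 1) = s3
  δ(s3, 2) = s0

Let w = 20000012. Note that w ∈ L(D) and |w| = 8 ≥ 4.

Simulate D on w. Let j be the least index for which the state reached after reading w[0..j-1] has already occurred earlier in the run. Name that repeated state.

State sequence: s0 -2-> s3 -0-> s0 -0-> s3 -0-> s0 -0-> s3 -0-> s0 -1-> s0 -2-> s3
First repeat at step 2: s0 was already visited.

The earliest repeat is at step j = 2: D is in s0, which it already visited at step i = 0.

s0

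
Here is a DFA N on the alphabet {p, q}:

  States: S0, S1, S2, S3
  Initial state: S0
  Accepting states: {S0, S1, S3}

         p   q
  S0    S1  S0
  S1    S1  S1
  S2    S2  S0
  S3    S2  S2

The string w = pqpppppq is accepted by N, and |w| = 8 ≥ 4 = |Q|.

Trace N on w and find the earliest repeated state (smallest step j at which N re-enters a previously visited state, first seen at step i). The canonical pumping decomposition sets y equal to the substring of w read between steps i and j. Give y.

Run of N on w = p q p p p p p q:
  step 0: S0  (start)
  step 1: S1  (read p: S0→S1)
  step 2: S1  (read q: S1→S1)   ← first repeat (S1 seen earlier)
  step 3: S1  (read p: S1→S1)
  step 4: S1  (read p: S1→S1)
  step 5: S1  (read p: S1→S1)
  step 6: S1  (read p: S1→S1)
  step 7: S1  (read p: S1→S1)
  step 8: S1  (read q: S1→S1)

So i = 1, j = 2, giving x = w[0:1] = p, y = w[1:2] = q, z = w[2:8] = pppppq.
Check: |xy| = 2 ≤ 4 and |y| = 1 ≥ 1. Reading y takes N from S1 back to S1, so every xyⁱz is accepted.
The DFA has 4 states, so the proof of the pumping lemma guarantees a repeated state among the first 4+1 visited; the segment between the two visits is the pumpable y.

q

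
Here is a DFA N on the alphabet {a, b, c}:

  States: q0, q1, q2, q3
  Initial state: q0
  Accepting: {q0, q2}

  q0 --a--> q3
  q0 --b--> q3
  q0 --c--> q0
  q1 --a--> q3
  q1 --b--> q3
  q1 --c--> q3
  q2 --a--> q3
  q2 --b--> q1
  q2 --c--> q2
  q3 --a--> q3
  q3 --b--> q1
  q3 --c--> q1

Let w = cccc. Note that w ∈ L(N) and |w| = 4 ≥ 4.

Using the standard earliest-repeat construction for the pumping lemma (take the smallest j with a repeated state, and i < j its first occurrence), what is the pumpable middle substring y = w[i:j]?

c

State sequence: q0 -c-> q0 -c-> q0 -c-> q0 -c-> q0
First repeat at step 1: q0 was already visited.

So i = 0, j = 1, giving x = w[0:0] = ε, y = w[0:1] = c, z = w[1:4] = ccc.
Check: |xy| = 1 ≤ 4 and |y| = 1 ≥ 1. Reading y takes N from q0 back to q0, so every xyⁱz is accepted.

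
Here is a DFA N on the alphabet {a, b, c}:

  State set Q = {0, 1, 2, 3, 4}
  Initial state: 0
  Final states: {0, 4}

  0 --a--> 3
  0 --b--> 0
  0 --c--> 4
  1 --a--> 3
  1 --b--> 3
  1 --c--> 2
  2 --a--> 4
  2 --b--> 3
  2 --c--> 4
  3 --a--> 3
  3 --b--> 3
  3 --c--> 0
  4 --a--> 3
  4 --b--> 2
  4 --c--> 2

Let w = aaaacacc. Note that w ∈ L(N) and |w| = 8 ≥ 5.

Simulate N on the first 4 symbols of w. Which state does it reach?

Run of N on the first 4 characters of w = a a a a:
  step 0: 0  (start)
  step 1: 3  (read a: 0→3)
  step 2: 3  (read a: 3→3)
  step 3: 3  (read a: 3→3)
  step 4: 3  (read a: 3→3)

After reading 4 characters, N is in state 3.

3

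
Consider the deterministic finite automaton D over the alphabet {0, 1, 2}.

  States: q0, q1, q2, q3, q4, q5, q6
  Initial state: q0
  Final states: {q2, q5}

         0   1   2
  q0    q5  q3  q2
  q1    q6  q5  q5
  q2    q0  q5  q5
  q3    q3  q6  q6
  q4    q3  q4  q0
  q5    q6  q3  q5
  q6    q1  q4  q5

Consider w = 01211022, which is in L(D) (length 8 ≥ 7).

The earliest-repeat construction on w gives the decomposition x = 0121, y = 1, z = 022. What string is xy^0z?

0121022

xy⁰z = xz = 0121·022 = 0121022.
Reading y = 1 takes D from q4 back to q4, so after x the machine is still in q4, and z then leads to the accepting state q5. Hence 0121022 ∈ L(D).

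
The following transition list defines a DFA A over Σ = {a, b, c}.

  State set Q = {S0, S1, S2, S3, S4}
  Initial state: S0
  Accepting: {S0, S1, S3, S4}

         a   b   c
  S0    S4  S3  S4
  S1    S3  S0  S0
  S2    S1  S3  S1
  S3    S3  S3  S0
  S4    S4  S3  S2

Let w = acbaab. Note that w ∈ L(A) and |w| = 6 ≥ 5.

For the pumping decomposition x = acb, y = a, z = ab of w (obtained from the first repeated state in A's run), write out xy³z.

acbaaaab

xy^3z = acb·a·a·a·ab = acbaaaab.
Reading y = a takes A from S3 back to S3, so after x·y·y·y the machine is still in S3, and z then leads to the accepting state S3. Hence acbaaaab ∈ L(A).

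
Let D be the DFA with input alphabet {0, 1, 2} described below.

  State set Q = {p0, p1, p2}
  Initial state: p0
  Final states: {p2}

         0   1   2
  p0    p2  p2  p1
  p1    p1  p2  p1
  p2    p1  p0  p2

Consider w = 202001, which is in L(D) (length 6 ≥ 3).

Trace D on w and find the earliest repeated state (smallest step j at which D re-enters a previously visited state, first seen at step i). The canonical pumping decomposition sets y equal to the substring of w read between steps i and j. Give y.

Run of D on w = 2 0 2 0 0 1:
  step 0: p0  (start)
  step 1: p1  (read 2: p0→p1)
  step 2: p1  (read 0: p1→p1)   ← first repeat (p1 seen earlier)
  step 3: p1  (read 2: p1→p1)
  step 4: p1  (read 0: p1→p1)
  step 5: p1  (read 0: p1→p1)
  step 6: p2  (read 1: p1→p2)

So i = 1, j = 2, giving x = w[0:1] = 2, y = w[1:2] = 0, z = w[2:6] = 2001.
Check: |xy| = 2 ≤ 3 and |y| = 1 ≥ 1. Reading y takes D from p1 back to p1, so every xyⁱz is accepted.
Pumping length from the standard proof: p = 3 (the number of states). The repeated state found above gives |xy| = j ≤ 3 and |y| = j − i ≥ 1.

0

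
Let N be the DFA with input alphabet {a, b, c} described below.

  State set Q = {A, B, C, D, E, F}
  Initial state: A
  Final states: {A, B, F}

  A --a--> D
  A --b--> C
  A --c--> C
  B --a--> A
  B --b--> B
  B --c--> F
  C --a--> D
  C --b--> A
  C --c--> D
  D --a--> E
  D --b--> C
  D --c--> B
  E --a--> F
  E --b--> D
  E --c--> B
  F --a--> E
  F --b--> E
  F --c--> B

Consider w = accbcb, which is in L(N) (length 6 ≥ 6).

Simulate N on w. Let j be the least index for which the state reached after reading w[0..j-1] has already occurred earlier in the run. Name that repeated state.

State sequence: A -a-> D -c-> B -c-> F -b-> E -c-> B -b-> B
First repeat at step 5: B was already visited.

The earliest repeat is at step j = 5: N is in B, which it already visited at step i = 2.
With |Q| = 6, pigeonhole forces a state repeat no later than step 6; the substring read between the first and second visits to that state can be pumped.

B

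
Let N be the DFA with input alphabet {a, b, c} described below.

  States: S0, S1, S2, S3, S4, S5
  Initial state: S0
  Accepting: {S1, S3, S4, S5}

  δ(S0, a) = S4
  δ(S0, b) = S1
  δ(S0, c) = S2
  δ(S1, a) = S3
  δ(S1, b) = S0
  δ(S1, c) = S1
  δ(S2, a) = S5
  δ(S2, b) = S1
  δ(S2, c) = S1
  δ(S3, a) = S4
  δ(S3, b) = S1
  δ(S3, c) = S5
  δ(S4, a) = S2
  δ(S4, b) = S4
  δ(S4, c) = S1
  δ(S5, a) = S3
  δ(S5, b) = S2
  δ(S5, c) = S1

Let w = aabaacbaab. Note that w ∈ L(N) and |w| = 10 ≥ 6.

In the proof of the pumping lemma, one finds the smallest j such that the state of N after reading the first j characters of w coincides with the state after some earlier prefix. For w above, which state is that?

State sequence: S0 -a-> S4 -a-> S2 -b-> S1 -a-> S3 -a-> S4 -c-> S1 -b-> S0 -a-> S4 -a-> S2 -b-> S1
First repeat at step 5: S4 was already visited.

The earliest repeat is at step j = 5: N is in S4, which it already visited at step i = 1.
With |Q| = 6, pigeonhole forces a state repeat no later than step 6; the substring read between the first and second visits to that state can be pumped.

S4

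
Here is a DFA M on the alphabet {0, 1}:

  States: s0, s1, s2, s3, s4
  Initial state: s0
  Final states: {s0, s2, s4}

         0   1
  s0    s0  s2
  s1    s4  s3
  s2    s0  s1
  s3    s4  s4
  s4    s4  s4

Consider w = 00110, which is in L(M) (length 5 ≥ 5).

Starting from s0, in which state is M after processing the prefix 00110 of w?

State sequence: s0 -0-> s0 -0-> s0 -1-> s2 -1-> s1 -0-> s4

After reading 5 characters, M is in state s4.
(This kind of state-tracing is the core of the pumping-lemma construction: with 5 states, pigeonhole forces a repeat within the first 5 steps.)

s4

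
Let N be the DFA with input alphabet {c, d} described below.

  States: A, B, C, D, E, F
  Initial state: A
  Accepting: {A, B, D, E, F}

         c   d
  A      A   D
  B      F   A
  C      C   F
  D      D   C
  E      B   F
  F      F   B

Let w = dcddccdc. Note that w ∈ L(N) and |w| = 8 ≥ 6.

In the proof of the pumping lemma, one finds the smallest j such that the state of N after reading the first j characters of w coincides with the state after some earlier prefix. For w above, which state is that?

D

State sequence: A -d-> D -c-> D -d-> C -d-> F -c-> F -c-> F -d-> B -c-> F
First repeat at step 2: D was already visited.

The earliest repeat is at step j = 2: N is in D, which it already visited at step i = 1.
Since N has 6 states, any run of length ≥ 6 visits 6+1 states, so by pigeonhole some state repeats within the first 6 steps — that repeat gives the pumpable loop.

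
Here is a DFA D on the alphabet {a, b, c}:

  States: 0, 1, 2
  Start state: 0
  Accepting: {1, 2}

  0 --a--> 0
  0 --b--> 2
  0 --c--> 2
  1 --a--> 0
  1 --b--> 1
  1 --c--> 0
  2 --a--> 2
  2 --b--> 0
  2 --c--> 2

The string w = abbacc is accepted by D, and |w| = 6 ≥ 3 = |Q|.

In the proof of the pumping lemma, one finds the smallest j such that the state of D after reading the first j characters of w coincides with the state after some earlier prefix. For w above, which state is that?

State sequence: 0 -a-> 0 -b-> 2 -b-> 0 -a-> 0 -c-> 2 -c-> 2
First repeat at step 1: 0 was already visited.

The earliest repeat is at step j = 1: D is in 0, which it already visited at step i = 0.
The DFA has 3 states, so the proof of the pumping lemma guarantees a repeated state among the first 3+1 visited; the segment between the two visits is the pumpable y.

0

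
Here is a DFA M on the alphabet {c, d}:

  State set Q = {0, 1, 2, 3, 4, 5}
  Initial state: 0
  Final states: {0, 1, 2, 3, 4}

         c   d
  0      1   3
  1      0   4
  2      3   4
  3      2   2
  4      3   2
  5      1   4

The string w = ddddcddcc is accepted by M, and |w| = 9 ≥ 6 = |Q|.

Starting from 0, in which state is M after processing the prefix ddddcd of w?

State sequence: 0 -d-> 3 -d-> 2 -d-> 4 -d-> 2 -c-> 3 -d-> 2

After reading 6 characters, M is in state 2.

2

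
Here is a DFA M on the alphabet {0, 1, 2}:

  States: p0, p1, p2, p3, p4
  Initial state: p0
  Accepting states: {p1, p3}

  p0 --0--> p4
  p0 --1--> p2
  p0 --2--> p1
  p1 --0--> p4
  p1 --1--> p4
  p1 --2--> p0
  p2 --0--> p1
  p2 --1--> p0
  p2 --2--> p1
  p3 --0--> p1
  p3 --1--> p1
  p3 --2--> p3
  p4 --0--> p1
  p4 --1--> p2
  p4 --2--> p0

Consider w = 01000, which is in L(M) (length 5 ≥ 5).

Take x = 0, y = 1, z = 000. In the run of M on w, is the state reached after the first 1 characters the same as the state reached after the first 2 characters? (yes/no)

Run of M on the first 2 characters of w = 0 1:
  step 0: p0  (start)
  step 1: p4  (read 0: p0→p4)
  step 2: p2  (read 1: p4→p2)

After x (step 1): p4. After xy (step 2): p2.
They differ (p4 ≠ p2), so y is not a cycle from the state after x; this split is not the one the pumping-lemma construction produces, and pumping y need not keep the string in L(M).

no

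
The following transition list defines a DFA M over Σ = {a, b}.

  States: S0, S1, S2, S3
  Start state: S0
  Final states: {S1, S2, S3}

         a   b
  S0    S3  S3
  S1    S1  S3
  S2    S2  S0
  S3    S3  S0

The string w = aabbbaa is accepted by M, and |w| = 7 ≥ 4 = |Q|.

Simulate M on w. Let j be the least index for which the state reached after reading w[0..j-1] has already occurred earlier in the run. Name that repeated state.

S3

State sequence: S0 -a-> S3 -a-> S3 -b-> S0 -b-> S3 -b-> S0 -a-> S3 -a-> S3
First repeat at step 2: S3 was already visited.

The earliest repeat is at step j = 2: M is in S3, which it already visited at step i = 1.
Since M has 4 states, any run of length ≥ 4 visits 4+1 states, so by pigeonhole some state repeats within the first 4 steps — that repeat gives the pumpable loop.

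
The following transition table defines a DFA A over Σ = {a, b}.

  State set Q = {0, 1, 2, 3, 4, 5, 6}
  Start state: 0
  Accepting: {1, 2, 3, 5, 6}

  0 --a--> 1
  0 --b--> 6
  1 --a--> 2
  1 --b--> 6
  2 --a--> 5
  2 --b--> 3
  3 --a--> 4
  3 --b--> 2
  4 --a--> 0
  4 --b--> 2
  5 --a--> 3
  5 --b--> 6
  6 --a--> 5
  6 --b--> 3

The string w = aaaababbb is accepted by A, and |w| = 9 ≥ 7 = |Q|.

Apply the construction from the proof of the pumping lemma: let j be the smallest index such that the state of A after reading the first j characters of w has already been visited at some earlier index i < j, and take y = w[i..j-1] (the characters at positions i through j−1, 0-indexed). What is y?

State sequence: 0 -a-> 1 -a-> 2 -a-> 5 -a-> 3 -b-> 2 -a-> 5 -b-> 6 -b-> 3 -b-> 2
First repeat at step 5: 2 was already visited.

So i = 2, j = 5, giving x = w[0:2] = aa, y = w[2:5] = aab, z = w[5:9] = abbb.
Check: |xy| = 5 ≤ 7 and |y| = 3 ≥ 1. Reading y takes A from 2 back to 2, so every xyⁱz is accepted.

aab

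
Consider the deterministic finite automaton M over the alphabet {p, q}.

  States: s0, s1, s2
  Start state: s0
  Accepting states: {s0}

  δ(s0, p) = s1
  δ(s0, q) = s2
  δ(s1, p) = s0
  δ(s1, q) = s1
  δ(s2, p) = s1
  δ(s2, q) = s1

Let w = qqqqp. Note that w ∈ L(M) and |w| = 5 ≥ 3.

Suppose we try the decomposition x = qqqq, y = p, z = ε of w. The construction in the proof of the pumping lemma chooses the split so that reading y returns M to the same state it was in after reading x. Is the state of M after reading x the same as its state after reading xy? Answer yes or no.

no

State sequence: s0 -q-> s2 -q-> s1 -q-> s1 -q-> s1 -p-> s0

After x (step 4): s1. After xy (step 5): s0.
They differ (s1 ≠ s0), so y is not a cycle from the state after x; this split is not the one the pumping-lemma construction produces, and pumping y need not keep the string in L(M).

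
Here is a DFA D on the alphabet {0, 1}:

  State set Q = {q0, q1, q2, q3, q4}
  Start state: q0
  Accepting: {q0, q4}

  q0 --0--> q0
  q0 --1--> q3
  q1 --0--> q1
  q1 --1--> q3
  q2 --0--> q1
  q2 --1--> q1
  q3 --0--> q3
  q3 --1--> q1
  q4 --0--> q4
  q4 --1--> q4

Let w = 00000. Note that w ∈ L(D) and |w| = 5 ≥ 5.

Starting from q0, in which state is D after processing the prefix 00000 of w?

Run of D on the first 5 characters of w = 0 0 0 0 0:
  step 0: q0  (start)
  step 1: q0  (read 0: q0→q0)
  step 2: q0  (read 0: q0→q0)
  step 3: q0  (read 0: q0→q0)
  step 4: q0  (read 0: q0→q0)
  step 5: q0  (read 0: q0→q0)

After reading 5 characters, D is in state q0.
(This kind of state-tracing is the core of the pumping-lemma construction: with 5 states, pigeonhole forces a repeat within the first 5 steps.)

q0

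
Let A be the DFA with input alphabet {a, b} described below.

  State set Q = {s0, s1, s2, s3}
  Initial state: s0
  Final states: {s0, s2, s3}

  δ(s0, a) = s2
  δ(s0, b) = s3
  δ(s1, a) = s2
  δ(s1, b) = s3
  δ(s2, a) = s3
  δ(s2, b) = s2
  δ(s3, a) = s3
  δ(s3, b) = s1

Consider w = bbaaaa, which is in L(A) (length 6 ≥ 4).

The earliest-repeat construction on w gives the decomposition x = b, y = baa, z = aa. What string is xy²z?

bbaabaaaa

xy^2z = b·baa·baa·aa = bbaabaaaa.
Reading y = baa takes A from s3 back to s3, so after x·y·y the machine is still in s3, and z then leads to the accepting state s3. Hence bbaabaaaa ∈ L(A).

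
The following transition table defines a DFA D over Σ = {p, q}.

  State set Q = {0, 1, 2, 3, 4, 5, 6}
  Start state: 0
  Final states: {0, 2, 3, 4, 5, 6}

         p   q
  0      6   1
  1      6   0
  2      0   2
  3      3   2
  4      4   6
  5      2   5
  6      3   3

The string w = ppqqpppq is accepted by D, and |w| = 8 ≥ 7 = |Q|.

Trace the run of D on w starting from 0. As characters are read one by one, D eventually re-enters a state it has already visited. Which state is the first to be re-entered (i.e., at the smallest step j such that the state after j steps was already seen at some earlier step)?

State sequence: 0 -p-> 6 -p-> 3 -q-> 2 -q-> 2 -p-> 0 -p-> 6 -p-> 3 -q-> 2
First repeat at step 4: 2 was already visited.

The earliest repeat is at step j = 4: D is in 2, which it already visited at step i = 3.

2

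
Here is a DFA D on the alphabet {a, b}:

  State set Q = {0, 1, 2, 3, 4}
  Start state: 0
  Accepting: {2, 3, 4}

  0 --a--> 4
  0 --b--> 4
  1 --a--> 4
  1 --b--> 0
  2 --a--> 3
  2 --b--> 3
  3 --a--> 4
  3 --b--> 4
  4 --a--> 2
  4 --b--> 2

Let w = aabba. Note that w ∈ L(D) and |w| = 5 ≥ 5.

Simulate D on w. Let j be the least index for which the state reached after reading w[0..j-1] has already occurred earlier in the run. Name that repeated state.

4

State sequence: 0 -a-> 4 -a-> 2 -b-> 3 -b-> 4 -a-> 2
First repeat at step 4: 4 was already visited.

The earliest repeat is at step j = 4: D is in 4, which it already visited at step i = 1.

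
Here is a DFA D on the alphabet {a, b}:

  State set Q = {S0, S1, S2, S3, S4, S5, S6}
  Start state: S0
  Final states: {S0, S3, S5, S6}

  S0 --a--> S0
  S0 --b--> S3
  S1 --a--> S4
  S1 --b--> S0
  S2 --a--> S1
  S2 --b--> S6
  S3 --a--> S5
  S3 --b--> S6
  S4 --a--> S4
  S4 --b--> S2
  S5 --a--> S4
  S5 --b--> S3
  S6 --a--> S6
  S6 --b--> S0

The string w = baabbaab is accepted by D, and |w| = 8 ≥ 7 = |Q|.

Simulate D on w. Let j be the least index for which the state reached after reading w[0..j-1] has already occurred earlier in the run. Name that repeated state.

State sequence: S0 -b-> S3 -a-> S5 -a-> S4 -b-> S2 -b-> S6 -a-> S6 -a-> S6 -b-> S0
First repeat at step 6: S6 was already visited.

The earliest repeat is at step j = 6: D is in S6, which it already visited at step i = 5.
With |Q| = 7, pigeonhole forces a state repeat no later than step 7; the substring read between the first and second visits to that state can be pumped.

S6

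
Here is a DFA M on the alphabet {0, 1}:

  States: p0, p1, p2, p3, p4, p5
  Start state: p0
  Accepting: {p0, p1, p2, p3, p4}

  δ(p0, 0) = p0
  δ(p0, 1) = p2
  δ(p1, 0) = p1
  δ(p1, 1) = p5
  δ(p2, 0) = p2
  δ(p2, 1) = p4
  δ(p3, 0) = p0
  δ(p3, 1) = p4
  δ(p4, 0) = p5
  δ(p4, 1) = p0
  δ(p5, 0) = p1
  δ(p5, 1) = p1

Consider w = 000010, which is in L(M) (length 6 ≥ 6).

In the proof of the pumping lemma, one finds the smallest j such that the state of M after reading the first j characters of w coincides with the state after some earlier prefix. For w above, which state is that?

Run of M on w = 0 0 0 0 1 0:
  step 0: p0  (start)
  step 1: p0  (read 0: p0→p0)   ← first repeat (p0 seen earlier)
  step 2: p0  (read 0: p0→p0)
  step 3: p0  (read 0: p0→p0)
  step 4: p0  (read 0: p0→p0)
  step 5: p2  (read 1: p0→p2)
  step 6: p2  (read 0: p2→p2)

The earliest repeat is at step j = 1: M is in p0, which it already visited at step i = 0.
Pumping length from the standard proof: p = 6 (the number of states). The repeated state found above gives |xy| = j ≤ 6 and |y| = j − i ≥ 1.

p0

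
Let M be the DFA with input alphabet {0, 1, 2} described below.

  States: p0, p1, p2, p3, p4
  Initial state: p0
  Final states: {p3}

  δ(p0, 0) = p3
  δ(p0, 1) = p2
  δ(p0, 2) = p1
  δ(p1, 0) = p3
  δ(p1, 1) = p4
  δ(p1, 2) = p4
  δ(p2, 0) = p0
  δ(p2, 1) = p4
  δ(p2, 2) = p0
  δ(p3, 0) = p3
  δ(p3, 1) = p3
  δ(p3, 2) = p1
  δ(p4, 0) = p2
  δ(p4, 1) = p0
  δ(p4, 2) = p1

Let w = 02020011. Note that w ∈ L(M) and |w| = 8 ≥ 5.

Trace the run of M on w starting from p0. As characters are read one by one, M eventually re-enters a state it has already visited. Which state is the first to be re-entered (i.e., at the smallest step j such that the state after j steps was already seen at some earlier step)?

State sequence: p0 -0-> p3 -2-> p1 -0-> p3 -2-> p1 -0-> p3 -0-> p3 -1-> p3 -1-> p3
First repeat at step 3: p3 was already visited.

The earliest repeat is at step j = 3: M is in p3, which it already visited at step i = 1.
Since M has 5 states, any run of length ≥ 5 visits 5+1 states, so by pigeonhole some state repeats within the first 5 steps — that repeat gives the pumpable loop.

p3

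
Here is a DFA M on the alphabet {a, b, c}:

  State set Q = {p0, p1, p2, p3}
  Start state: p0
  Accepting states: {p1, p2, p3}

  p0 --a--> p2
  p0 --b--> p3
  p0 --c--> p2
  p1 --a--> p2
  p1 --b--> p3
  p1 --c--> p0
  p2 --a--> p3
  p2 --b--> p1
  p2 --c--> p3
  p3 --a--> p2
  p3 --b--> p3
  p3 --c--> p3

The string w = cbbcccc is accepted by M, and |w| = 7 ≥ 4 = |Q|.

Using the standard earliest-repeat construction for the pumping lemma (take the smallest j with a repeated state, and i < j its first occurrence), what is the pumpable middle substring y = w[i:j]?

Run of M on w = c b b c c c c:
  step 0: p0  (start)
  step 1: p2  (read c: p0→p2)
  step 2: p1  (read b: p2→p1)
  step 3: p3  (read b: p1→p3)
  step 4: p3  (read c: p3→p3)   ← first repeat (p3 seen earlier)
  step 5: p3  (read c: p3→p3)
  step 6: p3  (read c: p3→p3)
  step 7: p3  (read c: p3→p3)

So i = 3, j = 4, giving x = w[0:3] = cbb, y = w[3:4] = c, z = w[4:7] = ccc.
Check: |xy| = 4 ≤ 4 and |y| = 1 ≥ 1. Reading y takes M from p3 back to p3, so every xyⁱz is accepted.
With |Q| = 4, pigeonhole forces a state repeat no later than step 4; the substring read between the first and second visits to that state can be pumped.

c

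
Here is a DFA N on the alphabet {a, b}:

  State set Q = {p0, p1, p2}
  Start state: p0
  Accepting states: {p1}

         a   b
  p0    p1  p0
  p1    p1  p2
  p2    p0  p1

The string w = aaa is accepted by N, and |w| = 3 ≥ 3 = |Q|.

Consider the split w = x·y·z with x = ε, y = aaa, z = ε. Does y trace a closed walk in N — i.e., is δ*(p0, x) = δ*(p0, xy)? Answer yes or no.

no

State sequence: p0 -a-> p1 -a-> p1 -a-> p1

After x (step 0): p0. After xy (step 3): p1.
They differ (p0 ≠ p1), so y is not a cycle from the state after x; this split is not the one the pumping-lemma construction produces, and pumping y need not keep the string in L(N).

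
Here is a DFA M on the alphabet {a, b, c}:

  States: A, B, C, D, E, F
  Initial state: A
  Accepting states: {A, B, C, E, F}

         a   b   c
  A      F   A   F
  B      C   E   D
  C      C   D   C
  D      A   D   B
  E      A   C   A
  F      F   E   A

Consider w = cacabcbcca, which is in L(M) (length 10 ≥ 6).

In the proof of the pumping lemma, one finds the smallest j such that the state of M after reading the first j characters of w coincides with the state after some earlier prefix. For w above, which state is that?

Run of M on w = c a c a b c b c c a:
  step 0: A  (start)
  step 1: F  (read c: A→F)
  step 2: F  (read a: F→F)   ← first repeat (F seen earlier)
  step 3: A  (read c: F→A)
  step 4: F  (read a: A→F)
  step 5: E  (read b: F→E)
  step 6: A  (read c: E→A)
  step 7: A  (read b: A→A)
  step 8: F  (read c: A→F)
  step 9: A  (read c: F→A)
  step 10: F  (read a: A→F)

The earliest repeat is at step j = 2: M is in F, which it already visited at step i = 1.
Since M has 6 states, any run of length ≥ 6 visits 6+1 states, so by pigeonhole some state repeats within the first 6 steps — that repeat gives the pumpable loop.

F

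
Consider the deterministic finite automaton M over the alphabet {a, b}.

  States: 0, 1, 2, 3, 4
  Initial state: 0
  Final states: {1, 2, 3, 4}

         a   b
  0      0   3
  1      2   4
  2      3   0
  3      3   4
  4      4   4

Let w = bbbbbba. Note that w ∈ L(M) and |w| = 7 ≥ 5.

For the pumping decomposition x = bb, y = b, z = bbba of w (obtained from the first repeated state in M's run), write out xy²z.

bbbbbbba

xy^2z = bb·b·b·bbba = bbbbbbba.
Reading y = b takes M from 4 back to 4, so after x·y·y the machine is still in 4, and z then leads to the accepting state 4. Hence bbbbbbba ∈ L(M).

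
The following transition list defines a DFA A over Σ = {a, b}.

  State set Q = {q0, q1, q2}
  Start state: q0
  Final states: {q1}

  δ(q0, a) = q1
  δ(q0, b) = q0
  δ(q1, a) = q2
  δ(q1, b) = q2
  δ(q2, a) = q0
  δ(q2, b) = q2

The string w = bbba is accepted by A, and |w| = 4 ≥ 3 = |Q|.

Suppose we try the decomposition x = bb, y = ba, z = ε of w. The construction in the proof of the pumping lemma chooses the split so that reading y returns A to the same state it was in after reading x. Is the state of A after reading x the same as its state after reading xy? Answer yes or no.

no

Run of A on the first 4 characters of w = b b b a:
  step 0: q0  (start)
  step 1: q0  (read b: q0→q0)
  step 2: q0  (read b: q0→q0)
  step 3: q0  (read b: q0→q0)
  step 4: q1  (read a: q0→q1)

After x (step 2): q0. After xy (step 4): q1.
They differ (q0 ≠ q1), so y is not a cycle from the state after x; this split is not the one the pumping-lemma construction produces, and pumping y need not keep the string in L(A).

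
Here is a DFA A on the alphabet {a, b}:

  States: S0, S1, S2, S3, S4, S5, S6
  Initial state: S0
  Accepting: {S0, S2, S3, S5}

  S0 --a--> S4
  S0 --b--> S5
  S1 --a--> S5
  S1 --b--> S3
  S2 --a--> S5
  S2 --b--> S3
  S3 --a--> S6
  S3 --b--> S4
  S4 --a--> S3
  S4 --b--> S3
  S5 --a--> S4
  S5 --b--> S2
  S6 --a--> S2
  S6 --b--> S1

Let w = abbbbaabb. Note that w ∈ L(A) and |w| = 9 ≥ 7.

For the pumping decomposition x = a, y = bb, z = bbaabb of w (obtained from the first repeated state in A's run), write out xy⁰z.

xy⁰z = xz = a·bbaabb = abbaabb.
Reading y = bb takes A from S4 back to S4, so after x the machine is still in S4, and z then leads to the accepting state S3. Hence abbaabb ∈ L(A).

abbaabb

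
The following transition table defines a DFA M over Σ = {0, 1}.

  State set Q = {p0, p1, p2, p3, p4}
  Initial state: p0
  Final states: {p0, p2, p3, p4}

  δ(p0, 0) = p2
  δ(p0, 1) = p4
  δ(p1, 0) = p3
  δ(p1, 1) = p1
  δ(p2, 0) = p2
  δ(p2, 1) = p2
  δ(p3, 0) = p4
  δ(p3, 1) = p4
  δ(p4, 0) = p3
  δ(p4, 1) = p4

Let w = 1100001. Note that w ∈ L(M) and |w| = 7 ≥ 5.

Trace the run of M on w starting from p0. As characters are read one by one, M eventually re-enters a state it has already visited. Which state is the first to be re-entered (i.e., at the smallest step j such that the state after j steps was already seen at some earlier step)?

Run of M on w = 1 1 0 0 0 0 1:
  step 0: p0  (start)
  step 1: p4  (read 1: p0→p4)
  step 2: p4  (read 1: p4→p4)   ← first repeat (p4 seen earlier)
  step 3: p3  (read 0: p4→p3)
  step 4: p4  (read 0: p3→p4)
  step 5: p3  (read 0: p4→p3)
  step 6: p4  (read 0: p3→p4)
  step 7: p4  (read 1: p4→p4)

The earliest repeat is at step j = 2: M is in p4, which it already visited at step i = 1.
The DFA has 5 states, so the proof of the pumping lemma guarantees a repeated state among the first 5+1 visited; the segment between the two visits is the pumpable y.

p4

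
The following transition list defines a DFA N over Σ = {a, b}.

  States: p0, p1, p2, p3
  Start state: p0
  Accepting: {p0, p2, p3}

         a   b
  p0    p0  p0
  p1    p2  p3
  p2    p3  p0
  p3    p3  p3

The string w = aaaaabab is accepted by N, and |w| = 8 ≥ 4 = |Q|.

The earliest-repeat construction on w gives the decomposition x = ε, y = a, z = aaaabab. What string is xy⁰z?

aaaabab

xy⁰z = xz = ε·aaaabab = aaaabab.
Reading y = a takes N from p0 back to p0, so after x the machine is still in p0, and z then leads to the accepting state p0. Hence aaaabab ∈ L(N).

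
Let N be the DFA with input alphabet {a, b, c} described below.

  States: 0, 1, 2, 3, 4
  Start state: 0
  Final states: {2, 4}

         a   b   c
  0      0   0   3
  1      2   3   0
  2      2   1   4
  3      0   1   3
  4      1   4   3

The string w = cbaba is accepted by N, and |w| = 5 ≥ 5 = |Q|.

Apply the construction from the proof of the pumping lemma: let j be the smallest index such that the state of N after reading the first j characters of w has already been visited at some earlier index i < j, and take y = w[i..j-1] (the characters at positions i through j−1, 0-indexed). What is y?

State sequence: 0 -c-> 3 -b-> 1 -a-> 2 -b-> 1 -a-> 2
First repeat at step 4: 1 was already visited.

So i = 2, j = 4, giving x = w[0:2] = cb, y = w[2:4] = ab, z = w[4:5] = a.
Check: |xy| = 4 ≤ 5 and |y| = 2 ≥ 1. Reading y takes N from 1 back to 1, so every xyⁱz is accepted.

ab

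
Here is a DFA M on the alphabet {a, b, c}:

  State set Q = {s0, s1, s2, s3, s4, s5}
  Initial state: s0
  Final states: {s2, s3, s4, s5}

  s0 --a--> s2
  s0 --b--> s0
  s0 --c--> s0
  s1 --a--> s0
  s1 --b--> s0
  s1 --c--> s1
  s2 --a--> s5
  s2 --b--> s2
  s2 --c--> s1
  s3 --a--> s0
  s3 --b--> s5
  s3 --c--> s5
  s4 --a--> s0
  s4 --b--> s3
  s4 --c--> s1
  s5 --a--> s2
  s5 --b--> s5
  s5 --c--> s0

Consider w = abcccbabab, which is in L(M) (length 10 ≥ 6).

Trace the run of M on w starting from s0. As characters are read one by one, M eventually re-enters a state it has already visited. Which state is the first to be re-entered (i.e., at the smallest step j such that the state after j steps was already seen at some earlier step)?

s2

Run of M on w = a b c c c b a b a b:
  step 0: s0  (start)
  step 1: s2  (read a: s0→s2)
  step 2: s2  (read b: s2→s2)   ← first repeat (s2 seen earlier)
  step 3: s1  (read c: s2→s1)
  step 4: s1  (read c: s1→s1)
  step 5: s1  (read c: s1→s1)
  step 6: s0  (read b: s1→s0)
  step 7: s2  (read a: s0→s2)
  step 8: s2  (read b: s2→s2)
  step 9: s5  (read a: s2→s5)
  step 10: s5  (read b: s5→s5)

The earliest repeat is at step j = 2: M is in s2, which it already visited at step i = 1.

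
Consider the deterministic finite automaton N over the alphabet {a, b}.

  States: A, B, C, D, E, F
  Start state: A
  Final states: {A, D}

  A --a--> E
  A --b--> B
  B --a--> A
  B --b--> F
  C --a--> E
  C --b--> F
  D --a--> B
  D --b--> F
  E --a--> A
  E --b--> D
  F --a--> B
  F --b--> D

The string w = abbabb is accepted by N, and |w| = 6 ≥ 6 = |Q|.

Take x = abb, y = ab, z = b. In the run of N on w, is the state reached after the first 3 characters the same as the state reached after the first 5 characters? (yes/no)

State sequence: A -a-> E -b-> D -b-> F -a-> B -b-> F

After x (step 3): F. After xy (step 5): F.
They match, so y = ab drives N around a cycle from F back to itself; pumping y any number of times keeps N in F before reading z, and xyⁱz ∈ L(N) for every i ≥ 0.

yes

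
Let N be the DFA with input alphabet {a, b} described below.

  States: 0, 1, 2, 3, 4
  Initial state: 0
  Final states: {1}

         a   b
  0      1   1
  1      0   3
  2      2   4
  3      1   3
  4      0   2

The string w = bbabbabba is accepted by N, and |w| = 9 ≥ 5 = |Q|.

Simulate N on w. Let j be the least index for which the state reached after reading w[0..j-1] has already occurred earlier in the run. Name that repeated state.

State sequence: 0 -b-> 1 -b-> 3 -a-> 1 -b-> 3 -b-> 3 -a-> 1 -b-> 3 -b-> 3 -a-> 1
First repeat at step 3: 1 was already visited.

The earliest repeat is at step j = 3: N is in 1, which it already visited at step i = 1.

1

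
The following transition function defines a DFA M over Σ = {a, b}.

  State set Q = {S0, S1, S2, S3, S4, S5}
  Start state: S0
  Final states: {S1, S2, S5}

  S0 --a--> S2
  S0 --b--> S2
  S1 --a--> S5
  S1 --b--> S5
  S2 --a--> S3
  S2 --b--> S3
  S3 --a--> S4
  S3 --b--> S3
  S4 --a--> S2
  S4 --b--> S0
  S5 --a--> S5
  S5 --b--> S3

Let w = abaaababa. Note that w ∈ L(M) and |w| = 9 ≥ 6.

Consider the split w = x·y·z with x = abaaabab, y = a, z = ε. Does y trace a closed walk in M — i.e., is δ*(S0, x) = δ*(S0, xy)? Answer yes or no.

no

State sequence: S0 -a-> S2 -b-> S3 -a-> S4 -a-> S2 -a-> S3 -b-> S3 -a-> S4 -b-> S0 -a-> S2

After x (step 8): S0. After xy (step 9): S2.
They differ (S0 ≠ S2), so y is not a cycle from the state after x; this split is not the one the pumping-lemma construction produces, and pumping y need not keep the string in L(M).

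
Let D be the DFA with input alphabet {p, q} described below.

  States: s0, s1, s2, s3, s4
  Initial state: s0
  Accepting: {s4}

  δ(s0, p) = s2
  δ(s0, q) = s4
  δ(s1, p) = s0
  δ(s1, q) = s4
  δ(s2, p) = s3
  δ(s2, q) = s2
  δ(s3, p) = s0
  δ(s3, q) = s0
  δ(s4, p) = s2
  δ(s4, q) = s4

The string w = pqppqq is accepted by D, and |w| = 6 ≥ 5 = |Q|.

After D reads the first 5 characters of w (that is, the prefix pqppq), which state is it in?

Run of D on the first 5 characters of w = p q p p q:
  step 0: s0  (start)
  step 1: s2  (read p: s0→s2)
  step 2: s2  (read q: s2→s2)
  step 3: s3  (read p: s2→s3)
  step 4: s0  (read p: s3→s0)
  step 5: s4  (read q: s0→s4)

After reading 5 characters, D is in state s4.
(This kind of state-tracing is the core of the pumping-lemma construction: with 5 states, pigeonhole forces a repeat within the first 5 steps.)

s4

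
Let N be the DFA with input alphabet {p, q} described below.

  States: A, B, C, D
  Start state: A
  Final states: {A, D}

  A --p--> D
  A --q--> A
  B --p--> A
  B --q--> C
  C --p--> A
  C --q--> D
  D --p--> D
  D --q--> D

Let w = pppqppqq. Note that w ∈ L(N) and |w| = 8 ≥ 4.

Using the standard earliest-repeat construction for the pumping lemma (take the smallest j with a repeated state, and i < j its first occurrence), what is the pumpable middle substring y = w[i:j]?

Run of N on w = p p p q p p q q:
  step 0: A  (start)
  step 1: D  (read p: A→D)
  step 2: D  (read p: D→D)   ← first repeat (D seen earlier)
  step 3: D  (read p: D→D)
  step 4: D  (read q: D→D)
  step 5: D  (read p: D→D)
  step 6: D  (read p: D→D)
  step 7: D  (read q: D→D)
  step 8: D  (read q: D→D)

So i = 1, j = 2, giving x = w[0:1] = p, y = w[1:2] = p, z = w[2:8] = pqppqq.
Check: |xy| = 2 ≤ 4 and |y| = 1 ≥ 1. Reading y takes N from D back to D, so every xyⁱz is accepted.
The DFA has 4 states, so the proof of the pumping lemma guarantees a repeated state among the first 4+1 visited; the segment between the two visits is the pumpable y.

p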